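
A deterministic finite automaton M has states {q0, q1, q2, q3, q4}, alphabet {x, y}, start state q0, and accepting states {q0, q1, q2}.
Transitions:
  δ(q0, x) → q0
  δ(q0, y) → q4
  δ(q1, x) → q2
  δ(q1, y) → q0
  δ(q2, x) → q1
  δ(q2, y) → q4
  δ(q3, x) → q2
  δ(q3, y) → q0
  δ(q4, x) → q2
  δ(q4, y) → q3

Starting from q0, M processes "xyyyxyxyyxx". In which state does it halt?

q1

q0 --x--> q0
q0 --y--> q4
q4 --y--> q3
q3 --y--> q0
q0 --x--> q0
q0 --y--> q4
q4 --x--> q2
q2 --y--> q4
q4 --y--> q3
q3 --x--> q2
q2 --x--> q1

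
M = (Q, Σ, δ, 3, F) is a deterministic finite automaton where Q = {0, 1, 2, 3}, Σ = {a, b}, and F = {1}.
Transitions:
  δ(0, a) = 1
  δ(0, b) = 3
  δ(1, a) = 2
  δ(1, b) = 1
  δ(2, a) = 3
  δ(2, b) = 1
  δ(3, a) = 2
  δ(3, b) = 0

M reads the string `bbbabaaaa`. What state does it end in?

3 --b--> 0
0 --b--> 3
3 --b--> 0
0 --a--> 1
1 --b--> 1
1 --a--> 2
2 --a--> 3
3 --a--> 2
2 --a--> 3

3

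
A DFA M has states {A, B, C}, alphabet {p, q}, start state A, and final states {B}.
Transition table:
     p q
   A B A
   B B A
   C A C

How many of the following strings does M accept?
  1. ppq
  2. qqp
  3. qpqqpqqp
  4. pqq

2

ppq: rejected
qqp: accepted
qpqqpqqp: accepted
pqq: rejected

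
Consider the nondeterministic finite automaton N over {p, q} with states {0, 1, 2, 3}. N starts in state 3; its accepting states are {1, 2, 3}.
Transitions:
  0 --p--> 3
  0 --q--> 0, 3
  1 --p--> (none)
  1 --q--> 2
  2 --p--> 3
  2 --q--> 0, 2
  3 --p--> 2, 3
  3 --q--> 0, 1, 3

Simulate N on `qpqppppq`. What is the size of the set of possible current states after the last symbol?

4

Start: {3}
read q: {0, 1, 3}
read p: {2, 3}
read q: {0, 1, 2, 3}
read p: {2, 3}
read p: {2, 3}
read p: {2, 3}
read p: {2, 3}
read q: {0, 1, 2, 3}
Final reachable set {0, 1, 2, 3} has 4 states.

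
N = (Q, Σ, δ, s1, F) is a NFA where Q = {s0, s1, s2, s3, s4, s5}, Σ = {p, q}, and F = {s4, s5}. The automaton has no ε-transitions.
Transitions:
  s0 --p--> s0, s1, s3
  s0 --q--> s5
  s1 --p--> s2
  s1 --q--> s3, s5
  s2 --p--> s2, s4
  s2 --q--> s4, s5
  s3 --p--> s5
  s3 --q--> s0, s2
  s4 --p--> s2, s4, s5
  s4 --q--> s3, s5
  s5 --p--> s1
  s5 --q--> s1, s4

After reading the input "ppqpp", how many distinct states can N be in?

Start: {s1}
read p: {s2}
read p: {s2, s4}
read q: {s3, s4, s5}
read p: {s1, s2, s4, s5}
read p: {s1, s2, s4, s5}
Final reachable set {s1, s2, s4, s5} has 4 states.

4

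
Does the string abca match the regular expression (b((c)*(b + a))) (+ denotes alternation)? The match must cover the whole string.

No split of abca into u·v has b matching u and ((c)*(b+a)) matching v.

no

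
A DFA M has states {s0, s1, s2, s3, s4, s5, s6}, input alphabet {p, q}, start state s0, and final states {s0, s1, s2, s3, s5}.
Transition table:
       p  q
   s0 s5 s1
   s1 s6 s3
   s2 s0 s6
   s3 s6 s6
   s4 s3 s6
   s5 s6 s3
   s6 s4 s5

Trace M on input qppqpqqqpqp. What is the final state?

s6

s0 --q--> s1
s1 --p--> s6
s6 --p--> s4
s4 --q--> s6
s6 --p--> s4
s4 --q--> s6
s6 --q--> s5
s5 --q--> s3
s3 --p--> s6
s6 --q--> s5
s5 --p--> s6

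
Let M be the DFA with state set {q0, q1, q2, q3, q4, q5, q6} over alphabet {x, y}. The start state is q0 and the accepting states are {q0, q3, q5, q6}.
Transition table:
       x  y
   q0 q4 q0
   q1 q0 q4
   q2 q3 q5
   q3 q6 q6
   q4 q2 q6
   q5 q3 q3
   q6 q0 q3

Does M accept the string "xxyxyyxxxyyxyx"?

accepted

q0 --x--> q4
q4 --x--> q2
q2 --y--> q5
q5 --x--> q3
q3 --y--> q6
q6 --y--> q3
q3 --x--> q6
q6 --x--> q0
q0 --x--> q4
q4 --y--> q6
q6 --y--> q3
q3 --x--> q6
q6 --y--> q3
q3 --x--> q6
End in state q6, which is an accepting state.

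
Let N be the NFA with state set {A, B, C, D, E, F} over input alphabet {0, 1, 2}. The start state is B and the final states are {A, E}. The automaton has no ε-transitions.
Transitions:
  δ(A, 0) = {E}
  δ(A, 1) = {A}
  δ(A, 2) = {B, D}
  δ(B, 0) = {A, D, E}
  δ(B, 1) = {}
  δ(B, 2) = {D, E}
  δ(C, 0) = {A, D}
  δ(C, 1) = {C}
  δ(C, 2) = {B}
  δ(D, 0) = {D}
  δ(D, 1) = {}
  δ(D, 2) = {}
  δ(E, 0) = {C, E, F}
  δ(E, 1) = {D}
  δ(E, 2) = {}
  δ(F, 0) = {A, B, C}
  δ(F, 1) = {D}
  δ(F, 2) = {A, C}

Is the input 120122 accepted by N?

Start: {B}
read 1: {}
The reachable set is empty and stays empty for the remaining 5 symbols.
Reachable ∩ accepting = {} — empty.

rejected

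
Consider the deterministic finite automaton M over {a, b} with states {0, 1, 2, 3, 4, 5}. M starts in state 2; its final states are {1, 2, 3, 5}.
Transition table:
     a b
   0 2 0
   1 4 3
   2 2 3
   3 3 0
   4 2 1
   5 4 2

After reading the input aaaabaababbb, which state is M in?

0

2 --a--> 2
2 --a--> 2
2 --a--> 2
2 --a--> 2
2 --b--> 3
3 --a--> 3
3 --a--> 3
3 --b--> 0
0 --a--> 2
2 --b--> 3
3 --b--> 0
0 --b--> 0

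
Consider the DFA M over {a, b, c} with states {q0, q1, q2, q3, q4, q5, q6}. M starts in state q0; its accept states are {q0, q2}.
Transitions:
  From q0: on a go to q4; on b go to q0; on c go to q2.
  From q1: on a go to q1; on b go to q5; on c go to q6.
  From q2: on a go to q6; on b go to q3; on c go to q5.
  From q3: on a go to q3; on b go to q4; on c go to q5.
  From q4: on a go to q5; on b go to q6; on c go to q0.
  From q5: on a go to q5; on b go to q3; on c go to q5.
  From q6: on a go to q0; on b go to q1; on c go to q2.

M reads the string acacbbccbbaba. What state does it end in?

q0 --a--> q4
q4 --c--> q0
q0 --a--> q4
q4 --c--> q0
q0 --b--> q0
q0 --b--> q0
q0 --c--> q2
q2 --c--> q5
q5 --b--> q3
q3 --b--> q4
q4 --a--> q5
q5 --b--> q3
q3 --a--> q3

q3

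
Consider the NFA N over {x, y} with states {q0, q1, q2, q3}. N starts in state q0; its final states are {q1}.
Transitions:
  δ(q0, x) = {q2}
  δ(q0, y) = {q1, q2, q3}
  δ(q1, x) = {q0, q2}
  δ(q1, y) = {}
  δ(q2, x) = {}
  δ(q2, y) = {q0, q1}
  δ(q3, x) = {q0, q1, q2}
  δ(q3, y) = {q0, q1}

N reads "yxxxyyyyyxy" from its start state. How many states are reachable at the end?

Start: {q0}
read y: {q1, q2, q3}
read x: {q0, q1, q2}
read x: {q0, q2}
read x: {q2}
read y: {q0, q1}
read y: {q1, q2, q3}
read y: {q0, q1}
read y: {q1, q2, q3}
read y: {q0, q1}
read x: {q0, q2}
read y: {q0, q1, q2, q3}
Final reachable set {q0, q1, q2, q3} has 4 states.

4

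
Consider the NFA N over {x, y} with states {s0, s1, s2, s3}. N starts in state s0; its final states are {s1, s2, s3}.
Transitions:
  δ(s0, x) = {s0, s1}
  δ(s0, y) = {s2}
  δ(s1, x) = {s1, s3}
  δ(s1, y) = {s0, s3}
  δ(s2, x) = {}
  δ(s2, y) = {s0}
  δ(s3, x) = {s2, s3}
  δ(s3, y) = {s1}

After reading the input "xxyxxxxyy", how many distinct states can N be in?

Start: {s0}
read x: {s0, s1}
read x: {s0, s1, s3}
read y: {s0, s1, s2, s3}
read x: {s0, s1, s2, s3}
read x: {s0, s1, s2, s3}
read x: {s0, s1, s2, s3}
read x: {s0, s1, s2, s3}
read y: {s0, s1, s2, s3}
read y: {s0, s1, s2, s3}
Final reachable set {s0, s1, s2, s3} has 4 states.

4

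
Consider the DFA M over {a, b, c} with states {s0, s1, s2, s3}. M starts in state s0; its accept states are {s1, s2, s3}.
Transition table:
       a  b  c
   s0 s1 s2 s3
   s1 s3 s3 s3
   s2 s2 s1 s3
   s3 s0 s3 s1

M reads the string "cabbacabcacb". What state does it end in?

s0 --c--> s3
s3 --a--> s0
s0 --b--> s2
s2 --b--> s1
s1 --a--> s3
s3 --c--> s1
s1 --a--> s3
s3 --b--> s3
s3 --c--> s1
s1 --a--> s3
s3 --c--> s1
s1 --b--> s3

s3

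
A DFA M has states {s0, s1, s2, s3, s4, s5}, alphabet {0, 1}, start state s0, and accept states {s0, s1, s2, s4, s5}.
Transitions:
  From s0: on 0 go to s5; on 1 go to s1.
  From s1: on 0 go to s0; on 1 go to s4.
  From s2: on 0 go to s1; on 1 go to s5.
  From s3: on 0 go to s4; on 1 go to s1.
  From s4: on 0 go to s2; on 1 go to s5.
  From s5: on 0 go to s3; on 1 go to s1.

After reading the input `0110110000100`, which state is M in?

s4

s0 --0--> s5
s5 --1--> s1
s1 --1--> s4
s4 --0--> s2
s2 --1--> s5
s5 --1--> s1
s1 --0--> s0
s0 --0--> s5
s5 --0--> s3
s3 --0--> s4
s4 --1--> s5
s5 --0--> s3
s3 --0--> s4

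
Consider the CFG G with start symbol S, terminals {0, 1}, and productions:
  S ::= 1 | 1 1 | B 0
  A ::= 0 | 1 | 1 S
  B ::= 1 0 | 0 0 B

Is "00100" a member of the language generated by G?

yes

S ⇒ B0 ⇒ 00B0 ⇒ 00100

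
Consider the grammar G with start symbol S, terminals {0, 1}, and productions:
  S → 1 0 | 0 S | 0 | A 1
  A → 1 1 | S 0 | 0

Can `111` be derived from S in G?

S ⇒ A1 ⇒ 111

yes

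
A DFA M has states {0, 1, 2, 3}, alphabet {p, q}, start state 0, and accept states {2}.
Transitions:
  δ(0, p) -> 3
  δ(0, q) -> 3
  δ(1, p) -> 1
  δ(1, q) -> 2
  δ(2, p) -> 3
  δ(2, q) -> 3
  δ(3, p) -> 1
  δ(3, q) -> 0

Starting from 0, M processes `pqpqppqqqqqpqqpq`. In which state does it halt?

0 --p--> 3
3 --q--> 0
0 --p--> 3
3 --q--> 0
0 --p--> 3
3 --p--> 1
1 --q--> 2
2 --q--> 3
3 --q--> 0
0 --q--> 3
3 --q--> 0
0 --p--> 3
3 --q--> 0
0 --q--> 3
3 --p--> 1
1 --q--> 2

2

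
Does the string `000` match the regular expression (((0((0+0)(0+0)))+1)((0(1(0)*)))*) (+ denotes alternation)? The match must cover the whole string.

yes

Split as 000·ε: ((0((0+0)(0+0)))+1) matches 000 and ((0(1(0)*)))* matches ε.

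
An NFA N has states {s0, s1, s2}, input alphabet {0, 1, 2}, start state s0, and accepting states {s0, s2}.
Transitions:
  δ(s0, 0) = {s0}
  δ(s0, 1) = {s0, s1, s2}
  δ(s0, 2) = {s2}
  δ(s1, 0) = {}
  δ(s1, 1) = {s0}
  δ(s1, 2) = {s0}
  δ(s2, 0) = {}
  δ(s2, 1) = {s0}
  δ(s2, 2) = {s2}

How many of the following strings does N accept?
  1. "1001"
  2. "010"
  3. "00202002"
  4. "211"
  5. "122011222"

"1001": accepted
"010": accepted
"00202002": rejected
"211": accepted
"122011222": rejected

3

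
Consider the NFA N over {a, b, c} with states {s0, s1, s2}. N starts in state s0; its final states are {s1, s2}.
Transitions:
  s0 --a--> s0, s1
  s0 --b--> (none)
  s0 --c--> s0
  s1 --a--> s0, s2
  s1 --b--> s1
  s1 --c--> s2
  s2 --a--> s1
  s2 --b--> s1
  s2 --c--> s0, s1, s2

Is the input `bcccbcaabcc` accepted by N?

Start: {s0}
read b: {}
The reachable set is empty and stays empty for the remaining 10 symbols.
Reachable ∩ accepting = {} — empty.

rejected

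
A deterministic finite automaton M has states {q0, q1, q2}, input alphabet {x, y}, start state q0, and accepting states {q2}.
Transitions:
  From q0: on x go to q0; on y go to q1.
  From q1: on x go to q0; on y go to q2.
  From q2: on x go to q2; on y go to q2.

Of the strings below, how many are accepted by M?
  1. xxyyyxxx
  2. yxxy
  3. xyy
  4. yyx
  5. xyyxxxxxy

4

xxyyyxxx: accepted
yxxy: rejected
xyy: accepted
yyx: accepted
xyyxxxxxy: accepted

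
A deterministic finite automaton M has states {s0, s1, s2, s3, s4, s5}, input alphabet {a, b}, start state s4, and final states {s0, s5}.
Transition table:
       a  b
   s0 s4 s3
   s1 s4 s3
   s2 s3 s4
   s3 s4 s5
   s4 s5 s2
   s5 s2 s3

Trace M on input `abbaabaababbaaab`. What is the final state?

s3

s4 --a--> s5
s5 --b--> s3
s3 --b--> s5
s5 --a--> s2
s2 --a--> s3
s3 --b--> s5
s5 --a--> s2
s2 --a--> s3
s3 --b--> s5
s5 --a--> s2
s2 --b--> s4
s4 --b--> s2
s2 --a--> s3
s3 --a--> s4
s4 --a--> s5
s5 --b--> s3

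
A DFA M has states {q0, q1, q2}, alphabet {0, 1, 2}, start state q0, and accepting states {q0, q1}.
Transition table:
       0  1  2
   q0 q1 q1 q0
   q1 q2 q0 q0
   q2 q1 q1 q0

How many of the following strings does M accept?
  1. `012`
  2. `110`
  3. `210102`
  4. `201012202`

`012`: accepted
`110`: accepted
`210102`: accepted
`201012202`: accepted

4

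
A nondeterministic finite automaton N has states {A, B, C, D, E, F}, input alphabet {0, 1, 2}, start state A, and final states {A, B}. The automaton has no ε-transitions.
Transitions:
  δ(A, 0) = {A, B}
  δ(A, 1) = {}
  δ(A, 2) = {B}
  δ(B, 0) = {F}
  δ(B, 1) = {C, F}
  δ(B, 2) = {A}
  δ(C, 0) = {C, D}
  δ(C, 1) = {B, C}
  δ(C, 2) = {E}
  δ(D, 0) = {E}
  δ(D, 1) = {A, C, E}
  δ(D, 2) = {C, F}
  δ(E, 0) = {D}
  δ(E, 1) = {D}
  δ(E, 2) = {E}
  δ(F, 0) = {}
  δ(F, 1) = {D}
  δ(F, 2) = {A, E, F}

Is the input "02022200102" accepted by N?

Start: {A}
read 0: {A, B}
read 2: {A, B}
read 0: {A, B, F}
read 2: {A, B, E, F}
read 2: {A, B, E, F}
read 2: {A, B, E, F}
read 0: {A, B, D, F}
read 0: {A, B, E, F}
read 1: {C, D, F}
read 0: {C, D, E}
read 2: {C, E, F}
Reachable ∩ accepting = {} — empty.

rejected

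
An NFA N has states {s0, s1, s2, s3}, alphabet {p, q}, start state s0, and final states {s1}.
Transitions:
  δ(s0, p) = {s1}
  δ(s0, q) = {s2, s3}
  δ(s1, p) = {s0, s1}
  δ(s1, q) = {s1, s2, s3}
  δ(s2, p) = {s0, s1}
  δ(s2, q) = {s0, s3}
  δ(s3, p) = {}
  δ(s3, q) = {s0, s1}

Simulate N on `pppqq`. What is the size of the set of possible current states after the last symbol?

Start: {s0}
read p: {s1}
read p: {s0, s1}
read p: {s0, s1}
read q: {s1, s2, s3}
read q: {s0, s1, s2, s3}
Final reachable set {s0, s1, s2, s3} has 4 states.

4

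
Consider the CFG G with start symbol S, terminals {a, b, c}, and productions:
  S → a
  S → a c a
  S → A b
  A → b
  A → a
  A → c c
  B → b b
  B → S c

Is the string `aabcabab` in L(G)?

no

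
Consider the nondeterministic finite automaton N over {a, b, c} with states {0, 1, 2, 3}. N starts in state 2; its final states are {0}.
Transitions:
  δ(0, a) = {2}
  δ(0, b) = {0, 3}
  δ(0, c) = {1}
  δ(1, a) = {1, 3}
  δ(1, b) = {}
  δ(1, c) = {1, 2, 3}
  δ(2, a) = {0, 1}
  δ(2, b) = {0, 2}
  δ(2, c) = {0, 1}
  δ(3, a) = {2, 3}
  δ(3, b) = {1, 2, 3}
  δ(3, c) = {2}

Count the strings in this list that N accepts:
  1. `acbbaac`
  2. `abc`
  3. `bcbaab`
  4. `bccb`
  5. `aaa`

`acbbaac`: accepted
`abc`: rejected
`bcbaab`: accepted
`bccb`: accepted
`aaa`: accepted

4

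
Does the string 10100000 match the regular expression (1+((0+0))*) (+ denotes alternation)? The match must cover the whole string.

no

Neither 1 nor ((0+0))* matches 10100000.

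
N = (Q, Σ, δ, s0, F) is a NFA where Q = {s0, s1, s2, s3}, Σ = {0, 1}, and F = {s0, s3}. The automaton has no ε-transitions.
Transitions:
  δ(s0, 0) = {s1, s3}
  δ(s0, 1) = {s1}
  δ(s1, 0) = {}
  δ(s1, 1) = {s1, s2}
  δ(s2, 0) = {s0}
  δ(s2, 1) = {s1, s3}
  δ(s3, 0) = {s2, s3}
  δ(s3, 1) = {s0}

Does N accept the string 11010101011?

Start: {s0}
read 1: {s1}
read 1: {s1, s2}
read 0: {s0}
read 1: {s1}
read 0: {}
The reachable set is empty and stays empty for the remaining 6 symbols.
Reachable ∩ accepting = {} — empty.

rejected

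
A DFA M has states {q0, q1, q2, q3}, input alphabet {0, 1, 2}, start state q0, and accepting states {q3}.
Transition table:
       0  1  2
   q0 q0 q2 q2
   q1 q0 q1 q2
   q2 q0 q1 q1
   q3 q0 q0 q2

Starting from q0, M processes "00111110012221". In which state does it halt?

q1

q0 --0--> q0
q0 --0--> q0
q0 --1--> q2
q2 --1--> q1
q1 --1--> q1
q1 --1--> q1
q1 --1--> q1
q1 --0--> q0
q0 --0--> q0
q0 --1--> q2
q2 --2--> q1
q1 --2--> q2
q2 --2--> q1
q1 --1--> q1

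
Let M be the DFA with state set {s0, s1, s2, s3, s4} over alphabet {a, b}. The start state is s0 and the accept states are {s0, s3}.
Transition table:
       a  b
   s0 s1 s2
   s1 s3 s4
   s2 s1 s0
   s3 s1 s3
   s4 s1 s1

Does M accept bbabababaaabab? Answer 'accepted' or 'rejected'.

s0 --b--> s2
s2 --b--> s0
s0 --a--> s1
s1 --b--> s4
s4 --a--> s1
s1 --b--> s4
s4 --a--> s1
s1 --b--> s4
s4 --a--> s1
s1 --a--> s3
s3 --a--> s1
s1 --b--> s4
s4 --a--> s1
s1 --b--> s4
End in state s4, which is not an accepting state.

rejected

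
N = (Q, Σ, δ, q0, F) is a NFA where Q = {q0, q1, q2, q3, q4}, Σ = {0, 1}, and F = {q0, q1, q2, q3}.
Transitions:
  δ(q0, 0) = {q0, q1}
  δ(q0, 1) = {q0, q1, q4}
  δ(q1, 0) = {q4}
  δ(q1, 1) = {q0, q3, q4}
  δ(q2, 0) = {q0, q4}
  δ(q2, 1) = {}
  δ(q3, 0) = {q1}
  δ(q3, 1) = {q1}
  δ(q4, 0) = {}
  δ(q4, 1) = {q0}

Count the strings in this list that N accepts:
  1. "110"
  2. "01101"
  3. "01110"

"110": accepted
"01101": accepted
"01110": accepted

3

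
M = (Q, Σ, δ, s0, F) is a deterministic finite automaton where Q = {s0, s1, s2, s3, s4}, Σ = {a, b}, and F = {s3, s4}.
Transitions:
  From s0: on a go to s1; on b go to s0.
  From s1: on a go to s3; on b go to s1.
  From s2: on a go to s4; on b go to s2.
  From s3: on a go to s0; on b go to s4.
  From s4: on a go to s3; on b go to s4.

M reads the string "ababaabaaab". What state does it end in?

s0

s0 --a--> s1
s1 --b--> s1
s1 --a--> s3
s3 --b--> s4
s4 --a--> s3
s3 --a--> s0
s0 --b--> s0
s0 --a--> s1
s1 --a--> s3
s3 --a--> s0
s0 --b--> s0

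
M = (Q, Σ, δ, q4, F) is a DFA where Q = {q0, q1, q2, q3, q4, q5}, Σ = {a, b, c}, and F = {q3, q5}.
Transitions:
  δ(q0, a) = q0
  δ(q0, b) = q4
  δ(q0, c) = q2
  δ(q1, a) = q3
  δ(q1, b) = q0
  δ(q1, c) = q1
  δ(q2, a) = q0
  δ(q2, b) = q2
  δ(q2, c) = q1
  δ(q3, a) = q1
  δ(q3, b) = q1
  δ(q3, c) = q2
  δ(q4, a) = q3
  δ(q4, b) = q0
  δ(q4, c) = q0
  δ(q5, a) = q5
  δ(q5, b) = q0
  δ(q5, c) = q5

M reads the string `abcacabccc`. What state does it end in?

q1

q4 --a--> q3
q3 --b--> q1
q1 --c--> q1
q1 --a--> q3
q3 --c--> q2
q2 --a--> q0
q0 --b--> q4
q4 --c--> q0
q0 --c--> q2
q2 --c--> q1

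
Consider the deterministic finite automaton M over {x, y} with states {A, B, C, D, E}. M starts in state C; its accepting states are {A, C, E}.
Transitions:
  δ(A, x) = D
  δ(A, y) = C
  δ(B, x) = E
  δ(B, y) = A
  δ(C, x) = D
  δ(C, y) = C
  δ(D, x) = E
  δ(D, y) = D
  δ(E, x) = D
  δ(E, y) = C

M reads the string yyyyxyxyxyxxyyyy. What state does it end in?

D

C --y--> C
C --y--> C
C --y--> C
C --y--> C
C --x--> D
D --y--> D
D --x--> E
E --y--> C
C --x--> D
D --y--> D
D --x--> E
E --x--> D
D --y--> D
D --y--> D
D --y--> D
D --y--> D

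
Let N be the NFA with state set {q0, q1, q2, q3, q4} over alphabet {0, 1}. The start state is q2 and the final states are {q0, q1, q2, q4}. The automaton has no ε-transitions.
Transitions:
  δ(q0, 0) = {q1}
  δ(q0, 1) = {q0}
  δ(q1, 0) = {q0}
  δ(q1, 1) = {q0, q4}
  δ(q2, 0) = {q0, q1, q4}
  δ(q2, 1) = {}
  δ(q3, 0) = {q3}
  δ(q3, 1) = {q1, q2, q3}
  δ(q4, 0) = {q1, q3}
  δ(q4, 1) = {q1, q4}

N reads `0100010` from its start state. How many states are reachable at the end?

4

Start: {q2}
read 0: {q0, q1, q4}
read 1: {q0, q1, q4}
read 0: {q0, q1, q3}
read 0: {q0, q1, q3}
read 0: {q0, q1, q3}
read 1: {q0, q1, q2, q3, q4}
read 0: {q0, q1, q3, q4}
Final reachable set {q0, q1, q3, q4} has 4 states.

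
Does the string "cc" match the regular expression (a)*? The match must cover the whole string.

cc cannot be split into zero or more pieces each matching a.

no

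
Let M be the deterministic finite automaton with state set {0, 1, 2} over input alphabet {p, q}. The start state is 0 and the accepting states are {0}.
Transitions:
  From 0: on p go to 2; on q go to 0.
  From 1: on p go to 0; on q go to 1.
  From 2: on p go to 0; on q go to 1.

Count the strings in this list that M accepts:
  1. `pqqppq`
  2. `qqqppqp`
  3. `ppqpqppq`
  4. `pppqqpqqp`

0

`pqqppq`: rejected
`qqqppqp`: rejected
`ppqpqppq`: rejected
`pppqqpqqp`: rejected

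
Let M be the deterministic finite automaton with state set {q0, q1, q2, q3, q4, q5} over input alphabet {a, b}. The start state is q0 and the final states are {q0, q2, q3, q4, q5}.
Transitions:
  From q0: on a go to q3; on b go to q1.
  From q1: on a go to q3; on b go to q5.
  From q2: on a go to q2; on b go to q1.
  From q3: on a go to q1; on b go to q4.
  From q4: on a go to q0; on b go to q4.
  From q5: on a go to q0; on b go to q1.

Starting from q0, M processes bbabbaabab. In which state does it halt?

q0 --b--> q1
q1 --b--> q5
q5 --a--> q0
q0 --b--> q1
q1 --b--> q5
q5 --a--> q0
q0 --a--> q3
q3 --b--> q4
q4 --a--> q0
q0 --b--> q1

q1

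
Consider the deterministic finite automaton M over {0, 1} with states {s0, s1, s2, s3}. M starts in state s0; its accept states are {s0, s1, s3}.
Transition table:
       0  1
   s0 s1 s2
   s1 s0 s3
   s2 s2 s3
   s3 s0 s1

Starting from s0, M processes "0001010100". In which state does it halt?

s1

s0 --0--> s1
s1 --0--> s0
s0 --0--> s1
s1 --1--> s3
s3 --0--> s0
s0 --1--> s2
s2 --0--> s2
s2 --1--> s3
s3 --0--> s0
s0 --0--> s1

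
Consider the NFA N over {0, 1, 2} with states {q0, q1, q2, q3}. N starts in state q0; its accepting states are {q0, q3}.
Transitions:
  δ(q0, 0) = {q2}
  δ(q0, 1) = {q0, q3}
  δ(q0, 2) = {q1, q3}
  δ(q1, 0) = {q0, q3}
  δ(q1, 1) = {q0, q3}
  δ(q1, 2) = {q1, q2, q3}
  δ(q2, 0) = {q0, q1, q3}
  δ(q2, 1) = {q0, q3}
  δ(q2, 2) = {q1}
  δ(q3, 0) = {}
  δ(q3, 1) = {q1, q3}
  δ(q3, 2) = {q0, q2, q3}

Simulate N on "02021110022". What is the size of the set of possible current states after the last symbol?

4

Start: {q0}
read 0: {q2}
read 2: {q1}
read 0: {q0, q3}
read 2: {q0, q1, q2, q3}
read 1: {q0, q1, q3}
read 1: {q0, q1, q3}
read 1: {q0, q1, q3}
read 0: {q0, q2, q3}
read 0: {q0, q1, q2, q3}
read 2: {q0, q1, q2, q3}
read 2: {q0, q1, q2, q3}
Final reachable set {q0, q1, q2, q3} has 4 states.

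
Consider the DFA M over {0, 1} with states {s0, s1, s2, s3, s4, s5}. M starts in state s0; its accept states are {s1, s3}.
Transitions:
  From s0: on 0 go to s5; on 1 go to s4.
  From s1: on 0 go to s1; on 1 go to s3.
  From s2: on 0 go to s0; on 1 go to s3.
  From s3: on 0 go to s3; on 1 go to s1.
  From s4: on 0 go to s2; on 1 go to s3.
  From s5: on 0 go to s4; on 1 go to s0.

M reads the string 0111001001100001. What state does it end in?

s0 --0--> s5
s5 --1--> s0
s0 --1--> s4
s4 --1--> s3
s3 --0--> s3
s3 --0--> s3
s3 --1--> s1
s1 --0--> s1
s1 --0--> s1
s1 --1--> s3
s3 --1--> s1
s1 --0--> s1
s1 --0--> s1
s1 --0--> s1
s1 --0--> s1
s1 --1--> s3

s3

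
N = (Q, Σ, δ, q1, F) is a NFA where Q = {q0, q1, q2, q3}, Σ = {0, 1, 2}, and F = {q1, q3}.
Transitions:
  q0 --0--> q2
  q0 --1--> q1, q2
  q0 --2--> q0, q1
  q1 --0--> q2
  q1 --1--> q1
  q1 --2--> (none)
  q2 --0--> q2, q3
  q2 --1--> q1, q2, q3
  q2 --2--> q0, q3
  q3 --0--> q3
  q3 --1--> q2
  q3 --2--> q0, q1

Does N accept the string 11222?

rejected

Start: {q1}
read 1: {q1}
read 1: {q1}
read 2: {}
The reachable set is empty and stays empty for the remaining 2 symbols.
Reachable ∩ accepting = {} — empty.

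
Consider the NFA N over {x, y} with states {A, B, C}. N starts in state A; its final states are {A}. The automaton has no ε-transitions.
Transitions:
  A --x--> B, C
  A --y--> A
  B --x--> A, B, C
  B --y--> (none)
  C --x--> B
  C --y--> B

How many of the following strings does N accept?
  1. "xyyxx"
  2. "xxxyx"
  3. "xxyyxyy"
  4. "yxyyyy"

1

"xyyxx": rejected
"xxxyx": accepted
"xxyyxyy": rejected
"yxyyyy": rejected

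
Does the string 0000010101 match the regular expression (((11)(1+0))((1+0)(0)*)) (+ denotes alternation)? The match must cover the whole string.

No split of 0000010101 into u·v has ((11)(1+0)) matching u and ((1+0)(0)*) matching v.

no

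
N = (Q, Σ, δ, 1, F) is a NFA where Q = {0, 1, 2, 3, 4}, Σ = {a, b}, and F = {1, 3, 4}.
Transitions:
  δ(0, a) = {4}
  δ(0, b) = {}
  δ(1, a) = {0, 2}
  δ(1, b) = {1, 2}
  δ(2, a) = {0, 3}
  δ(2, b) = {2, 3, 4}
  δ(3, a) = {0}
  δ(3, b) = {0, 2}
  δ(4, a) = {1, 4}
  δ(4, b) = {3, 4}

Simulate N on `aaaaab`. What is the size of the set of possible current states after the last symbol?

5

Start: {1}
read a: {0, 2}
read a: {0, 3, 4}
read a: {0, 1, 4}
read a: {0, 1, 2, 4}
read a: {0, 1, 2, 3, 4}
read b: {0, 1, 2, 3, 4}
Final reachable set {0, 1, 2, 3, 4} has 5 states.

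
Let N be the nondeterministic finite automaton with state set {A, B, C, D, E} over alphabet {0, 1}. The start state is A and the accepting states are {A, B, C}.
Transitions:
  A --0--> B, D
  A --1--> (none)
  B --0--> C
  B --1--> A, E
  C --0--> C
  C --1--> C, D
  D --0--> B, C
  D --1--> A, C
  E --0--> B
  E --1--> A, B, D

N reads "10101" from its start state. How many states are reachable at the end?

Start: {A}
read 1: {}
The reachable set is empty and stays empty for the remaining 4 symbols.
Final reachable set {} has 0 states.

0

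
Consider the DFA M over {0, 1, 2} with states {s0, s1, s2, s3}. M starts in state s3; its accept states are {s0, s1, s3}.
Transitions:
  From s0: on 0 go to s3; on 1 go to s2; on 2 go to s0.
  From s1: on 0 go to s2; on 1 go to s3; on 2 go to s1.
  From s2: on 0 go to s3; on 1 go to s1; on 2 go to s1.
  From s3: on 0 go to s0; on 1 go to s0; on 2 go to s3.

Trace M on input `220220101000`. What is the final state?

s3 --2--> s3
s3 --2--> s3
s3 --0--> s0
s0 --2--> s0
s0 --2--> s0
s0 --0--> s3
s3 --1--> s0
s0 --0--> s3
s3 --1--> s0
s0 --0--> s3
s3 --0--> s0
s0 --0--> s3

s3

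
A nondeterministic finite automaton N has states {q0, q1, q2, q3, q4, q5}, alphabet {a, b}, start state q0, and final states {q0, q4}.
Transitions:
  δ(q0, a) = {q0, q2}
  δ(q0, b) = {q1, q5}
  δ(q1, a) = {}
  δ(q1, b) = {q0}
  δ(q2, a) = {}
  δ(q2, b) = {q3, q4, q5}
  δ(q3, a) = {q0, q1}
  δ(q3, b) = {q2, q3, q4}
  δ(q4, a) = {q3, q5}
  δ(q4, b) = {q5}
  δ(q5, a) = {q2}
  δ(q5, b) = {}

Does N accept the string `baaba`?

Start: {q0}
read b: {q1, q5}
read a: {q2}
read a: {}
The reachable set is empty and stays empty for the remaining 2 symbols.
Reachable ∩ accepting = {} — empty.

rejected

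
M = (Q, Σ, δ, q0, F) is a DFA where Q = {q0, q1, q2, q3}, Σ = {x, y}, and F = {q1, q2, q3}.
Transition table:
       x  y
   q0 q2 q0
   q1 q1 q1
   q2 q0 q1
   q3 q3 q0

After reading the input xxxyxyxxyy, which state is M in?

q0 --x--> q2
q2 --x--> q0
q0 --x--> q2
q2 --y--> q1
q1 --x--> q1
q1 --y--> q1
q1 --x--> q1
q1 --x--> q1
q1 --y--> q1
q1 --y--> q1

q1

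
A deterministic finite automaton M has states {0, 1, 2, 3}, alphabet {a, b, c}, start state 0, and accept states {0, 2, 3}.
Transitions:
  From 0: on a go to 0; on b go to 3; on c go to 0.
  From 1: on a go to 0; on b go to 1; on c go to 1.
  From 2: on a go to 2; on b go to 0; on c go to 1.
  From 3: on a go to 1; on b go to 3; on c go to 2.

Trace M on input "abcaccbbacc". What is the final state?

0 --a--> 0
0 --b--> 3
3 --c--> 2
2 --a--> 2
2 --c--> 1
1 --c--> 1
1 --b--> 1
1 --b--> 1
1 --a--> 0
0 --c--> 0
0 --c--> 0

0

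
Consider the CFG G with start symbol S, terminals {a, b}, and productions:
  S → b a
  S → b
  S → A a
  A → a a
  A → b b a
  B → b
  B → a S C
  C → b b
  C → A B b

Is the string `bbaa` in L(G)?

S ⇒ Aa ⇒ bbaa

yes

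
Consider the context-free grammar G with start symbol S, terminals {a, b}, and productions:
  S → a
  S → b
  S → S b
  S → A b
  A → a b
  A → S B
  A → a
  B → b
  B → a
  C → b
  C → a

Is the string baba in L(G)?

no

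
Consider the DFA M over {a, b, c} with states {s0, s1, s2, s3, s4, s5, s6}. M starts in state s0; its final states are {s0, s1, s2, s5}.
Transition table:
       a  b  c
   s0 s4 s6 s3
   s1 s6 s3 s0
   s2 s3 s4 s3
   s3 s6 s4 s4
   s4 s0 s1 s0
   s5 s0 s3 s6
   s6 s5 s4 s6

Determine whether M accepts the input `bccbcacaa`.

s0 --b--> s6
s6 --c--> s6
s6 --c--> s6
s6 --b--> s4
s4 --c--> s0
s0 --a--> s4
s4 --c--> s0
s0 --a--> s4
s4 --a--> s0
End in state s0, which is an accepting state.

accepted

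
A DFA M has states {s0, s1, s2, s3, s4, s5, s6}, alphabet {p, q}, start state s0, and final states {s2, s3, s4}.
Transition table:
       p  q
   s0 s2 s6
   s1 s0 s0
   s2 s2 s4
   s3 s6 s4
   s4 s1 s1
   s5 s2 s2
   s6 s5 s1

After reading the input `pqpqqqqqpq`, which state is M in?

s2

s0 --p--> s2
s2 --q--> s4
s4 --p--> s1
s1 --q--> s0
s0 --q--> s6
s6 --q--> s1
s1 --q--> s0
s0 --q--> s6
s6 --p--> s5
s5 --q--> s2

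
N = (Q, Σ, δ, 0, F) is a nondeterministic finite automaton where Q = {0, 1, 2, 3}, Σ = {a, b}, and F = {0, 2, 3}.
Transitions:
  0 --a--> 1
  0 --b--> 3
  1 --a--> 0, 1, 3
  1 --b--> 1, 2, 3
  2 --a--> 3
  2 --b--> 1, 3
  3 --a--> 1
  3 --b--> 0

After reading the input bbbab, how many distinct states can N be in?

Start: {0}
read b: {3}
read b: {0}
read b: {3}
read a: {1}
read b: {1, 2, 3}
Final reachable set {1, 2, 3} has 3 states.

3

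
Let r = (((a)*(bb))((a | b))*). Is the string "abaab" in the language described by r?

no

No split of abaab into u·v has ((a)*(bb)) matching u and ((a|b))* matching v.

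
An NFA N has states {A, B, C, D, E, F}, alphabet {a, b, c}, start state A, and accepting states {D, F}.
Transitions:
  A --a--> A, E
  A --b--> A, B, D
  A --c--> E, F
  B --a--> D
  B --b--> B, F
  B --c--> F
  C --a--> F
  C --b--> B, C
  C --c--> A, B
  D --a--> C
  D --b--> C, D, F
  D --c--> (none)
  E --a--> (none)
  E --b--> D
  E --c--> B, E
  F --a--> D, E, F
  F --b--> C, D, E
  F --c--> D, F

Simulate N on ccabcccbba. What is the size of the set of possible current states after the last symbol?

Start: {A}
read c: {E, F}
read c: {B, D, E, F}
read a: {C, D, E, F}
read b: {B, C, D, E, F}
read c: {A, B, D, E, F}
read c: {B, D, E, F}
read c: {B, D, E, F}
read b: {B, C, D, E, F}
read b: {B, C, D, E, F}
read a: {C, D, E, F}
Final reachable set {C, D, E, F} has 4 states.

4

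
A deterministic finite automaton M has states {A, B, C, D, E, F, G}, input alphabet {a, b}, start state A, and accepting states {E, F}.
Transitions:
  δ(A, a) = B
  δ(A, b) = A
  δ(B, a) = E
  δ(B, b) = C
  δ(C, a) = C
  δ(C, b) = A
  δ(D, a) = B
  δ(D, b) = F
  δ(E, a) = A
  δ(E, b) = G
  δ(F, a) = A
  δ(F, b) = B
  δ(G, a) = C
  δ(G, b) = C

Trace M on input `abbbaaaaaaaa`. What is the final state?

E

A --a--> B
B --b--> C
C --b--> A
A --b--> A
A --a--> B
B --a--> E
E --a--> A
A --a--> B
B --a--> E
E --a--> A
A --a--> B
B --a--> E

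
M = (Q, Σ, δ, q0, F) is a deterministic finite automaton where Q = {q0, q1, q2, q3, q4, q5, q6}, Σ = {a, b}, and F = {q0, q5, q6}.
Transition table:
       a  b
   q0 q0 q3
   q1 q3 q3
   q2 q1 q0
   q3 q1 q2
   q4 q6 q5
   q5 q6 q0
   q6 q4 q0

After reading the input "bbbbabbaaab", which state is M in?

q3

q0 --b--> q3
q3 --b--> q2
q2 --b--> q0
q0 --b--> q3
q3 --a--> q1
q1 --b--> q3
q3 --b--> q2
q2 --a--> q1
q1 --a--> q3
q3 --a--> q1
q1 --b--> q3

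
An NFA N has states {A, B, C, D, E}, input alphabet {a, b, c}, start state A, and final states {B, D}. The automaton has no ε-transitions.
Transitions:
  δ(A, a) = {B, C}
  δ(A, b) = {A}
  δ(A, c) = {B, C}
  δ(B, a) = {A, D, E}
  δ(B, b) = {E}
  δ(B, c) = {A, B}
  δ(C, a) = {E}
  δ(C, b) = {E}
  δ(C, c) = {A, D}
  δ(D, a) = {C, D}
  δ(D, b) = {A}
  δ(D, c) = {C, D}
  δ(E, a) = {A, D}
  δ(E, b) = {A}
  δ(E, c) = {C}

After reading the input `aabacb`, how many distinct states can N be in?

2

Start: {A}
read a: {B, C}
read a: {A, D, E}
read b: {A}
read a: {B, C}
read c: {A, B, D}
read b: {A, E}
Final reachable set {A, E} has 2 states.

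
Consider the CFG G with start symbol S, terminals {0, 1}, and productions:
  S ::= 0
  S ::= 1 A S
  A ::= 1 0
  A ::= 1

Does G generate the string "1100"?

S ⇒ 1AS ⇒ 110S ⇒ 1100

yes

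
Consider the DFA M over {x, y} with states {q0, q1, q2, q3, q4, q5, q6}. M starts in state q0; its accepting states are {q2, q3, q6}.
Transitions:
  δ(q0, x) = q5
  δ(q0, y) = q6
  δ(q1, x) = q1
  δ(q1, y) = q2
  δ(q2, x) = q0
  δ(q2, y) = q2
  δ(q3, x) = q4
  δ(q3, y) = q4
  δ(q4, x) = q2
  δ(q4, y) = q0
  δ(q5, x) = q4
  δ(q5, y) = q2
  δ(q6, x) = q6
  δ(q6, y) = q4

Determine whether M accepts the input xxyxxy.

q0 --x--> q5
q5 --x--> q4
q4 --y--> q0
q0 --x--> q5
q5 --x--> q4
q4 --y--> q0
End in state q0, which is not an accepting state.

rejected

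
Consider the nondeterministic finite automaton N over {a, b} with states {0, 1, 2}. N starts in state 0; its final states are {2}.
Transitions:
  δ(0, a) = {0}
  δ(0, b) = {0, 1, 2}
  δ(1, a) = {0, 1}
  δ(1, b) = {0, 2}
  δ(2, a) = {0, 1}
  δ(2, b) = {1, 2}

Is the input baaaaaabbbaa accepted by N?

rejected

Start: {0}
read b: {0, 1, 2}
read a: {0, 1}
read a: {0, 1}
read a: {0, 1}
read a: {0, 1}
read a: {0, 1}
read a: {0, 1}
read b: {0, 1, 2}
read b: {0, 1, 2}
read b: {0, 1, 2}
read a: {0, 1}
read a: {0, 1}
Reachable ∩ accepting = {} — empty.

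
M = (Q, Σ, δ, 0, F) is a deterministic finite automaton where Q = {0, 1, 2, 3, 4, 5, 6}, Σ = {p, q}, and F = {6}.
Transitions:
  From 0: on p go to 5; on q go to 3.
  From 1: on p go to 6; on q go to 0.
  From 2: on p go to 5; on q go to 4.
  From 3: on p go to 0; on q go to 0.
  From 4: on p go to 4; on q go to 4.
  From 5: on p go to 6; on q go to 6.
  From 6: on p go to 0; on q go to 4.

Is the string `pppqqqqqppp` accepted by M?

0 --p--> 5
5 --p--> 6
6 --p--> 0
0 --q--> 3
3 --q--> 0
0 --q--> 3
3 --q--> 0
0 --q--> 3
3 --p--> 0
0 --p--> 5
5 --p--> 6
End in state 6, which is an accepting state.

accepted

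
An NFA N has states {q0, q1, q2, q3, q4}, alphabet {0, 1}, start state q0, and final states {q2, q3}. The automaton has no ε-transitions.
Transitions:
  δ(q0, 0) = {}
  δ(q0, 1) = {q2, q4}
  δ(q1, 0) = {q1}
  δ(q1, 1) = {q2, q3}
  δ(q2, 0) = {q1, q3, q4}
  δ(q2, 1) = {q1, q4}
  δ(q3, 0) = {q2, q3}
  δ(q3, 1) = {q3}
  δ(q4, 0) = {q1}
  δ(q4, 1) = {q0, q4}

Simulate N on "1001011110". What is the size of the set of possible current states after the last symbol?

Start: {q0}
read 1: {q2, q4}
read 0: {q1, q3, q4}
read 0: {q1, q2, q3}
read 1: {q1, q2, q3, q4}
read 0: {q1, q2, q3, q4}
read 1: {q0, q1, q2, q3, q4}
read 1: {q0, q1, q2, q3, q4}
read 1: {q0, q1, q2, q3, q4}
read 1: {q0, q1, q2, q3, q4}
read 0: {q1, q2, q3, q4}
Final reachable set {q1, q2, q3, q4} has 4 states.

4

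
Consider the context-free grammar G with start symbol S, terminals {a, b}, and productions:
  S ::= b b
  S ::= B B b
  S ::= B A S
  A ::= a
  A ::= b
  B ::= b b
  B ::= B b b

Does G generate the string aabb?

no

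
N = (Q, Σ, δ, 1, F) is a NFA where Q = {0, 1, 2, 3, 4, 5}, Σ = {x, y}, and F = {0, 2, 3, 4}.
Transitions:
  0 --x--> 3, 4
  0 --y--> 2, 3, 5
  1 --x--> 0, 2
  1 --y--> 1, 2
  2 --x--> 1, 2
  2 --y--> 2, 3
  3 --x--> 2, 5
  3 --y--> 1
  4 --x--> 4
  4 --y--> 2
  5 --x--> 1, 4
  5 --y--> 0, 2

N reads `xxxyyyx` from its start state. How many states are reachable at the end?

Start: {1}
read x: {0, 2}
read x: {1, 2, 3, 4}
read x: {0, 1, 2, 4, 5}
read y: {0, 1, 2, 3, 5}
read y: {0, 1, 2, 3, 5}
read y: {0, 1, 2, 3, 5}
read x: {0, 1, 2, 3, 4, 5}
Final reachable set {0, 1, 2, 3, 4, 5} has 6 states.

6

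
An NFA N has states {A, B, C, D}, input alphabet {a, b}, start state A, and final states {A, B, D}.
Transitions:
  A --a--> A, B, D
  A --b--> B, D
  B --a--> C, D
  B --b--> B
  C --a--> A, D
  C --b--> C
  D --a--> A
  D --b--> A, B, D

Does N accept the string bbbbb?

accepted

Start: {A}
read b: {B, D}
read b: {A, B, D}
read b: {A, B, D}
read b: {A, B, D}
read b: {A, B, D}
Reachable ∩ accepting = {A, B, D} — nonempty.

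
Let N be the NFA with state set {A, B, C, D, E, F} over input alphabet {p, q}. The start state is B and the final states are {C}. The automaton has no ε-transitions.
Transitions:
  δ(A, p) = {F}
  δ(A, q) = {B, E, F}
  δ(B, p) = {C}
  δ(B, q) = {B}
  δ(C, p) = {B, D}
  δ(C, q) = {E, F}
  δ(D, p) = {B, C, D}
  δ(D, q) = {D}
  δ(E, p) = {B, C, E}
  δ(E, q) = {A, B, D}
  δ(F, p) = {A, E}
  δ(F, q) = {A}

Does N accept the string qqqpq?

rejected

Start: {B}
read q: {B}
read q: {B}
read q: {B}
read p: {C}
read q: {E, F}
Reachable ∩ accepting = {} — empty.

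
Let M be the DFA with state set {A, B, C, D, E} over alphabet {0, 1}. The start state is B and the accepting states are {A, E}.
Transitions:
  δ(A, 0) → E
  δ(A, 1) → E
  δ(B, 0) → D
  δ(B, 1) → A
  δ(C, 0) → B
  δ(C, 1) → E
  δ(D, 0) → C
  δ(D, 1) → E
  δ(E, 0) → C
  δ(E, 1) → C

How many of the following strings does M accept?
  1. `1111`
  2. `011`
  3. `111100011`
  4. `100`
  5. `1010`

`1111`: accepted
`011`: rejected
`111100011`: rejected
`100`: rejected
`1010`: rejected

1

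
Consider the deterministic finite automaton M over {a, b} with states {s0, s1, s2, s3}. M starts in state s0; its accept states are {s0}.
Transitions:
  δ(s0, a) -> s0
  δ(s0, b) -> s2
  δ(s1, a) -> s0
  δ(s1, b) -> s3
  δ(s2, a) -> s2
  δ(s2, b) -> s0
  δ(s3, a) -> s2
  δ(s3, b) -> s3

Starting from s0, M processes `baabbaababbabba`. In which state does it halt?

s0

s0 --b--> s2
s2 --a--> s2
s2 --a--> s2
s2 --b--> s0
s0 --b--> s2
s2 --a--> s2
s2 --a--> s2
s2 --b--> s0
s0 --a--> s0
s0 --b--> s2
s2 --b--> s0
s0 --a--> s0
s0 --b--> s2
s2 --b--> s0
s0 --a--> s0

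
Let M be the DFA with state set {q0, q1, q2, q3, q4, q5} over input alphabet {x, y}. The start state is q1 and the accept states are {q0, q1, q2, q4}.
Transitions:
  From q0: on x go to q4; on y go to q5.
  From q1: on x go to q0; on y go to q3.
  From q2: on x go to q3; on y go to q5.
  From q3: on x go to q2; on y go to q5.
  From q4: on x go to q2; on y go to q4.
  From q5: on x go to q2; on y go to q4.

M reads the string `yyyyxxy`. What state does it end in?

q5

q1 --y--> q3
q3 --y--> q5
q5 --y--> q4
q4 --y--> q4
q4 --x--> q2
q2 --x--> q3
q3 --y--> q5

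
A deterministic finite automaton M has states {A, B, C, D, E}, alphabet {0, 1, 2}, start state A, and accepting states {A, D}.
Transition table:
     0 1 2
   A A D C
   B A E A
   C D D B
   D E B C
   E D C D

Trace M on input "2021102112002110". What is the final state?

A --2--> C
C --0--> D
D --2--> C
C --1--> D
D --1--> B
B --0--> A
A --2--> C
C --1--> D
D --1--> B
B --2--> A
A --0--> A
A --0--> A
A --2--> C
C --1--> D
D --1--> B
B --0--> A

A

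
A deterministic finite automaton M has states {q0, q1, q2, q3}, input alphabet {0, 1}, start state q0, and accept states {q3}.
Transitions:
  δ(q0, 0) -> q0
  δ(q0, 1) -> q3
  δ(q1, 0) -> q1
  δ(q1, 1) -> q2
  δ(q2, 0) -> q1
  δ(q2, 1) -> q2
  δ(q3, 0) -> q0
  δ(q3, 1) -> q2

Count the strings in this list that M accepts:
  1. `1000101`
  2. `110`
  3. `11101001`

`1000101`: accepted
`110`: rejected
`11101001`: rejected

1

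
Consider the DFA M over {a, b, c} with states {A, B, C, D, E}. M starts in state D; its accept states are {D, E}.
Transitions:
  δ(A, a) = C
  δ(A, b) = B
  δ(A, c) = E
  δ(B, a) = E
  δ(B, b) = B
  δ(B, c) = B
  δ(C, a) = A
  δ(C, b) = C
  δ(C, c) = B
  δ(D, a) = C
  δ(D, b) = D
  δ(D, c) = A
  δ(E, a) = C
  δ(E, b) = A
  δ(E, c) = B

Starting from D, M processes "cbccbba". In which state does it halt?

E

D --c--> A
A --b--> B
B --c--> B
B --c--> B
B --b--> B
B --b--> B
B --a--> E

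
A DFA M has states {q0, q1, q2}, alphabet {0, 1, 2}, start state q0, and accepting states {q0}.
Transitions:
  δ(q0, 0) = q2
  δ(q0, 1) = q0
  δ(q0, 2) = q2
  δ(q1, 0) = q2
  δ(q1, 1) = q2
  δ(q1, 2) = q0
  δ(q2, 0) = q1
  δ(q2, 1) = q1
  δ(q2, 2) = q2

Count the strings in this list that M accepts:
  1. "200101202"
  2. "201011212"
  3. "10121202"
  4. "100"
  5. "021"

"200101202": rejected
"201011212": rejected
"10121202": accepted
"100": rejected
"021": rejected

1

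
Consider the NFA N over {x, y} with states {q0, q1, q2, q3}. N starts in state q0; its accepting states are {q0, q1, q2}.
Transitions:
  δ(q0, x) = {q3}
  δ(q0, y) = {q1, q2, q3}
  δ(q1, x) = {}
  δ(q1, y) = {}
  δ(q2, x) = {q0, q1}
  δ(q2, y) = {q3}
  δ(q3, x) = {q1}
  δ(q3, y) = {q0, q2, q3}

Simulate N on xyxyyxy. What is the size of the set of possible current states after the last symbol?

Start: {q0}
read x: {q3}
read y: {q0, q2, q3}
read x: {q0, q1, q3}
read y: {q0, q1, q2, q3}
read y: {q0, q1, q2, q3}
read x: {q0, q1, q3}
read y: {q0, q1, q2, q3}
Final reachable set {q0, q1, q2, q3} has 4 states.

4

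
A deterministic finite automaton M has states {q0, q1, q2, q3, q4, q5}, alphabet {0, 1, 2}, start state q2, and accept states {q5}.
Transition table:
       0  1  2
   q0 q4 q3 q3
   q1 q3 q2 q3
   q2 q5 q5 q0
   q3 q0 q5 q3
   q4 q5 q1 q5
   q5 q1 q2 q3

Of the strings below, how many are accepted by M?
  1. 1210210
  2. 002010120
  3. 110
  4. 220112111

1210210: rejected
002010120: rejected
110: accepted
220112111: accepted

2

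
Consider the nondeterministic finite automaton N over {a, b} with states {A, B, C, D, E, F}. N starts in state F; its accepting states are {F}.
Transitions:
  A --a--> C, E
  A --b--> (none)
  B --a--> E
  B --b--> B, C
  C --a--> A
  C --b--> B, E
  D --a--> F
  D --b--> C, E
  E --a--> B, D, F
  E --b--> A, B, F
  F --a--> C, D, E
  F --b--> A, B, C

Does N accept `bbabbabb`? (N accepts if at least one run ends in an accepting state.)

Start: {F}
read b: {A, B, C}
read b: {B, C, E}
read a: {A, B, D, E, F}
read b: {A, B, C, E, F}
read b: {A, B, C, E, F}
read a: {A, B, C, D, E, F}
read b: {A, B, C, E, F}
read b: {A, B, C, E, F}
Reachable ∩ accepting = {F} — nonempty.

accepted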